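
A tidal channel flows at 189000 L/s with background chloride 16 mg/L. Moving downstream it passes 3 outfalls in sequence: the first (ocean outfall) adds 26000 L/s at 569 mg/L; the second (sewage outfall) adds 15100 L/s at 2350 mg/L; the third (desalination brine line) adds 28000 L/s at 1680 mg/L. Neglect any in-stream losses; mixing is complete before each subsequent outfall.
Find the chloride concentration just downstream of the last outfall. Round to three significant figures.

389 mg/L

Below outfall 1: Q → 215000 L/s, C = (189000·16.00 + 26000·569.0)/215000 = 82.87 mg/L.
Below outfall 2: Q → 230100 L/s, C = (215000·82.87 + 15100·2350)/230100 = 231.7 mg/L.
Below outfall 3: Q → 258100 L/s, C = (230100·231.7 + 28000·1680)/258100 = 388.8 mg/L.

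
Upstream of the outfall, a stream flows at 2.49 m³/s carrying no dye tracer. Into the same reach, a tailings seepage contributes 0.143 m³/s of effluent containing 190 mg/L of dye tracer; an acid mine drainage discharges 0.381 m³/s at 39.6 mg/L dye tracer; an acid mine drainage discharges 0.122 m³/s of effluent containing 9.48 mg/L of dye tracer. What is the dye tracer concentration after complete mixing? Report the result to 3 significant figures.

After mixing, C = (2.490·0 + 0.1430·190.0 + 0.3810·39.60 + 0.1220·9.480) / 3.136 = 43.41/3.136 = 13.84 mg/L.

13.8 mg/L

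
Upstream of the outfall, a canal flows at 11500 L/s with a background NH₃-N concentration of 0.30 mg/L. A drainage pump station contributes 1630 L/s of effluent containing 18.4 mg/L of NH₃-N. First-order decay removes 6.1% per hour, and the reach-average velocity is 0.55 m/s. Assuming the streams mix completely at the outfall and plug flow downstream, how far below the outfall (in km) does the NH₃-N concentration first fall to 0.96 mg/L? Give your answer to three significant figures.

30.7 km

Mass balance: C = (11500·0.3000 + 1630·18.40) / 13130 = 33440/13130 = 2.547 mg/L.
6.1%/h lost → k = −ln(1 − 0.061) = 0.06294 h⁻¹.
Set 2.547·exp(−k·t) = 0.96 → t = ln(2.547/0.96)/k = 55810 s = 15.50 h.
Distance = v·t = 0.55·55810 = 30700 m = 30.70 km.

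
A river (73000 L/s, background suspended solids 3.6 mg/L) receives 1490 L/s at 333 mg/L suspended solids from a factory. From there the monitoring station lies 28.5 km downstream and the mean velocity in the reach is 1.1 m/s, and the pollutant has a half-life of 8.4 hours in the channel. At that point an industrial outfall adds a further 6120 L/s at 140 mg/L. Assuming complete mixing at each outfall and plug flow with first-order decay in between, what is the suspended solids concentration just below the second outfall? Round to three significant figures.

15.8 mg/L

Conservation of mass: C = (73000·3.600 + 1490·333.0) / 74490 = 759000/74490 = 10.19 mg/L; combined flow 74490 L/s.
Travel time t = 28.5·1000 / 1.1 = 25910 s = 7.197 h.
Half-life 8.4 h → k = ln 2 / 8.4 = 0.08252 h⁻¹ = 1.980 d⁻¹.
Applying C = C₀e^(−kt): 10.19 × 0.5522 = 5.626 mg/L.
Second outfall: C = (74490·5.626 + 6120·140.0)/80610 = 15.83 mg/L.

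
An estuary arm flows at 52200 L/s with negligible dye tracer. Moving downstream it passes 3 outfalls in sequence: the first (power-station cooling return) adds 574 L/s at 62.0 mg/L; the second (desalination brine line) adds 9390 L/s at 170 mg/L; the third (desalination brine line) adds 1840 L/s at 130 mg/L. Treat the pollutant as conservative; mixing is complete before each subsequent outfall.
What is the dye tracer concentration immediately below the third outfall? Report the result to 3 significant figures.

Below outfall 1: Q → 52770 L/s, C = (52200·0 + 574.0·62.00)/52770 = 0.6743 mg/L.
Below outfall 2: Q → 62160 L/s, C = (52770·0.6743 + 9390·170.0)/62160 = 26.25 mg/L.
Below outfall 3: Q → 64000 L/s, C = (62160·26.25 + 1840·130.0)/64000 = 29.23 mg/L.

29.2 mg/L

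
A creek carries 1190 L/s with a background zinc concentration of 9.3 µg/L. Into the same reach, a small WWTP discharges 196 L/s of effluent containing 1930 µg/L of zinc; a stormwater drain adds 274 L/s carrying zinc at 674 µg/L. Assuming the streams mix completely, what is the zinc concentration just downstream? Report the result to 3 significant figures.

Mass balance: C = (1190·9.300 + 196.0·1930 + 274.0·674.0) / 1660 = 574000/1660 = 345.8 µg/L.

346 µg/L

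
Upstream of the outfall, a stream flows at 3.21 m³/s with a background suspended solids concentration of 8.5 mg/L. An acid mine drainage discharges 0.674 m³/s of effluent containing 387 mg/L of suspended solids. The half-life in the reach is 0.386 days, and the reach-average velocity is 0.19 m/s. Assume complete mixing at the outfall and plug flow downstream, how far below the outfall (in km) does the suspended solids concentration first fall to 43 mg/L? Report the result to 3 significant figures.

Mass balance: C = (3.210·8.500 + 0.6740·387.0) / 3.884 = 288.1/3.884 = 74.18 mg/L.
Half-life 0.386 d → k = ln 2 / 0.386 = 1.796 d⁻¹.
Set 74.18·exp(−k·t) = 43 → t = ln(74.18/43)/k = 26240 s = 7.288 h.
Distance = v·t = 0.19·26240 = 4985 m = 4.985 km.

4.99 km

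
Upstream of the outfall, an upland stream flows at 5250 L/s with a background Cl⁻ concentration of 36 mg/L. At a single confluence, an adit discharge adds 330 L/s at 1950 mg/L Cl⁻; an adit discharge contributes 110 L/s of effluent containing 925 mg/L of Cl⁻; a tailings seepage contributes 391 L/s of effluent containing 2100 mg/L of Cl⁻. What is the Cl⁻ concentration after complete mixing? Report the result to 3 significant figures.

289 mg/L

Mixed concentration C = ΣQC/ΣQ = (5250·36.00 + 330.0·1950 + 110.0·925.0 + 391.0·2100) / 6081 = 1755000/6081 = 288.7 mg/L.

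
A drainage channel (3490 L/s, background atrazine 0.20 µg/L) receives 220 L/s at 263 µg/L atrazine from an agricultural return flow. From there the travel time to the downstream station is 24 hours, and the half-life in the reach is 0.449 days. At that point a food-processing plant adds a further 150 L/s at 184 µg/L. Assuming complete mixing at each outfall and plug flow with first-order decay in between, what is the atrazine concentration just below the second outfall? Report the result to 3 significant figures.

10.4 µg/L

Flow-weighted average: C = (3490·0.2000 + 220.0·263.0) / 3710 = 58560/3710 = 15.78 µg/L; combined flow 3710 L/s.
Half-life 0.449 d → k = ln 2 / 0.449 = 1.544 d⁻¹.
Applying C = C₀e^(−kt): 15.78 × 0.2136 = 3.371 µg/L.
Second outfall: C = (3710·3.371 + 150.0·184.0)/3860 = 10.39 µg/L.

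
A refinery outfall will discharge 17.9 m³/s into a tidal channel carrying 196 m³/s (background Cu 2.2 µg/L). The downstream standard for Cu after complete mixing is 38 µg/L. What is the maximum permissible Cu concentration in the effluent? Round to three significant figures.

At the limit, (Qr·Cr + Qe·Cₑ)/(Qr + Qe) = 38:
Cₑ = (213.9·38 − 196.0·2.200) / 17.90 = 430.0 µg/L.

430 µg/L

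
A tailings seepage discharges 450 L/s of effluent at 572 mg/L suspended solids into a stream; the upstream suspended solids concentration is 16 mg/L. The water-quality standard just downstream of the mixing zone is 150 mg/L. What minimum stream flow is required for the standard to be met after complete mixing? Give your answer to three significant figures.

Set C_mix = 150: (Q·16.00 + 450.0·572.0) / (Q + 450.0) = 150
→ Q = 450.0·(572.0 − 150)/(150 − 16.00) = 1417 L/s.

1420 L/s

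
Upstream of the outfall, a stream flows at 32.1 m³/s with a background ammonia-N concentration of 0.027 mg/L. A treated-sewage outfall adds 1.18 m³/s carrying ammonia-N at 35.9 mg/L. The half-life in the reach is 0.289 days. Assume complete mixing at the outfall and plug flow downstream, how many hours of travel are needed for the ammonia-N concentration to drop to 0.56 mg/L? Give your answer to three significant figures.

Flow-weighted average: C = (32.10·0.02700 + 1.180·35.90) / 33.28 = 43.23/33.28 = 1.299 mg/L.
Half-life 0.289 d → k = ln 2 / 0.289 = 2.398 d⁻¹.
1.299·exp(−k·t) = 0.56 → t = ln(1.299/0.56)/k = 30310 s = 8.419 h.

8.42 h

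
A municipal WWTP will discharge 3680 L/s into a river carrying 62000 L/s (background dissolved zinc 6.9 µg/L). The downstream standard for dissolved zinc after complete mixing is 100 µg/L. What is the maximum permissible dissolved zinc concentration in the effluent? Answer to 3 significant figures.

At the limit, (Qr·Cr + Qe·Cₑ)/(Qr + Qe) = 100:
Cₑ = (65680·100 − 62000·6.900) / 3680 = 1669 µg/L.

1670 µg/L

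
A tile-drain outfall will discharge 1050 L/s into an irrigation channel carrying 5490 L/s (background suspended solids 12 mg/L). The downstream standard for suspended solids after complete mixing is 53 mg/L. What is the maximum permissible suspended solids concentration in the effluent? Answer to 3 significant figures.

267 mg/L

At the limit, (Qr·Cr + Qe·Cₑ)/(Qr + Qe) = 53:
Cₑ = (6540·53 − 5490·12.00) / 1050 = 267.4 mg/L.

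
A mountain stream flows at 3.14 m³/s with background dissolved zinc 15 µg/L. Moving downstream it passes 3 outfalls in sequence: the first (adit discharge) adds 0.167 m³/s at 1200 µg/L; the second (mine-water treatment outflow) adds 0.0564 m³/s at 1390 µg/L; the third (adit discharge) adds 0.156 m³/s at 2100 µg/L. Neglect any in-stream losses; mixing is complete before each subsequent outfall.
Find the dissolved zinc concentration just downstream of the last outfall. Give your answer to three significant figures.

Below outfall 1: Q → 3.307 m³/s, C = (3.140·15.00 + 0.1670·1200)/3.307 = 74.84 µg/L.
Below outfall 2: Q → 3.363 m³/s, C = (3.307·74.84 + 0.05640·1390)/3.363 = 96.89 µg/L.
Below outfall 3: Q → 3.519 m³/s, C = (3.363·96.89 + 0.1560·2100)/3.519 = 185.7 µg/L.

186 µg/L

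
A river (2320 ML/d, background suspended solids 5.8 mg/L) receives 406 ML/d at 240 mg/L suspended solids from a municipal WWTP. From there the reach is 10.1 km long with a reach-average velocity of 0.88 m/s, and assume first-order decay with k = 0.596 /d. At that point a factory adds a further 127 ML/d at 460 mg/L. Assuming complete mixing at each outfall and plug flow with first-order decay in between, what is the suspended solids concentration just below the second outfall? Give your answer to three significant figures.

Mass balance: C = (2320·5.800 + 406.0·240.0) / 2726 = 110900/2726 = 40.68 mg/L; combined flow 2726 ML/d.
Travel time t = 10.1·1000 / 0.88 = 11480 s = 3.188 h.
Decay over the reach: 40.68·exp(−kt) = 40.68·0.9239 = 37.58 mg/L.
At the second outfall, C = (2726·37.58 + 127.0·460.0) / (2726 + 127.0) = 56.39 mg/L.

56.4 mg/L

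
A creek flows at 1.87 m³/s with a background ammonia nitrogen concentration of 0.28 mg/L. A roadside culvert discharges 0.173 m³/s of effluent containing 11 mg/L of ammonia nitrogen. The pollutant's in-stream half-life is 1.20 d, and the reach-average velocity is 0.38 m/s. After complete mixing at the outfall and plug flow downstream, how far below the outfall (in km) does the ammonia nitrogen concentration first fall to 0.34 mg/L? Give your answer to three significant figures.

Mass balance: C = (1.870·0.2800 + 0.1730·11.00) / 2.043 = 2.427/2.043 = 1.188 mg/L.
Half-life 1.20 d → k = ln 2 / 1.20 = 0.5776 d⁻¹.
Set 1.188·exp(−k·t) = 0.34 → t = ln(1.188/0.34)/k = 187100 s = 51.97 h.
Distance = v·t = 0.38·187100 = 71100 m = 71.10 km.

71.1 km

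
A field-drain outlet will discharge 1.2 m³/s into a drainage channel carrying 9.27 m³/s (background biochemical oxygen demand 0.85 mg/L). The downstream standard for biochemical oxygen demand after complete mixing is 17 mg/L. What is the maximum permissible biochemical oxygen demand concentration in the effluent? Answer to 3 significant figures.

At the limit, (Qr·Cr + Qe·Cₑ)/(Qr + Qe) = 17:
Cₑ = (10.47·17 − 9.270·0.8500) / 1.200 = 141.8 mg/L.

142 mg/L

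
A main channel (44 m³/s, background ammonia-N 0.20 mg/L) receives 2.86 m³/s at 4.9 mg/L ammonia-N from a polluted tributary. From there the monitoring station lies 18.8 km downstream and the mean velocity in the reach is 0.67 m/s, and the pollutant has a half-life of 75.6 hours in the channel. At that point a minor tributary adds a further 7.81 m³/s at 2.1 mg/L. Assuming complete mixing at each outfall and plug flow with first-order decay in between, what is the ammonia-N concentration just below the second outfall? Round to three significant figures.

Mass balance: C = (44.00·0.2000 + 2.860·4.900) / 46.86 = 22.81/46.86 = 0.4869 mg/L; combined flow 46.86 m³/s.
Travel time t = 18.8·1000 / 0.67 = 28060 s = 7.794 h.
Half-life 75.6 h → k = ln 2 / 75.6 = 0.009169 h⁻¹ = 0.2200 d⁻¹.
Decay over the reach: 0.4869·exp(−kt) = 0.4869·0.9310 = 0.4533 mg/L.
Second outfall: C = (46.86·0.4533 + 7.810·2.100)/54.67 = 0.6885 mg/L.

0.689 mg/L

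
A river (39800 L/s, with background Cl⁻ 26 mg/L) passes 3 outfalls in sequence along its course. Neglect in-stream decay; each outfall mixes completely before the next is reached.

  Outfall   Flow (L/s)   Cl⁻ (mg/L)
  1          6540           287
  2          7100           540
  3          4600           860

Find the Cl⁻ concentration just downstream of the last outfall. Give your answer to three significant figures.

184 mg/L

After outfall 1: Q = 39800 + 6540 = 46340 L/s; C = (39800·26.00 + 6540·287.0)/46340 = 62.84 mg/L.
After outfall 2: Q = 46340 + 7100 = 53440 L/s; C = (46340·62.84 + 7100·540.0)/53440 = 126.2 mg/L.
After outfall 3: Q = 53440 + 4600 = 58040 L/s; C = (53440·126.2 + 4600·860.0)/58040 = 184.4 mg/L.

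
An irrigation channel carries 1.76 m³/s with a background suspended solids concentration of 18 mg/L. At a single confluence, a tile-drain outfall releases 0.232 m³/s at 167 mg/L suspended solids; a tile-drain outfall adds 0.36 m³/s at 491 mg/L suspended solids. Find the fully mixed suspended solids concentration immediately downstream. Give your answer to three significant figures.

105 mg/L

Mixed concentration C = ΣQC/ΣQ = (1.760·18.00 + 0.2320·167.0 + 0.3600·491.0) / 2.352 = 247.2/2.352 = 105.1 mg/L.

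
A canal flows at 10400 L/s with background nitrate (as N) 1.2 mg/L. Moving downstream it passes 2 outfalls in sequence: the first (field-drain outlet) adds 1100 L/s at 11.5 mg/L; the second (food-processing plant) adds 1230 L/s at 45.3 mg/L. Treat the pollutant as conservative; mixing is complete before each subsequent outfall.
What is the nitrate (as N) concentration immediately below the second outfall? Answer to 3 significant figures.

6.35 mg/L

After outfall 1: Q = 10400 + 1100 = 11500 L/s; C = (10400·1.200 + 1100·11.50)/11500 = 2.185 mg/L.
After outfall 2: Q = 11500 + 1230 = 12730 L/s; C = (11500·2.185 + 1230·45.30)/12730 = 6.351 mg/L.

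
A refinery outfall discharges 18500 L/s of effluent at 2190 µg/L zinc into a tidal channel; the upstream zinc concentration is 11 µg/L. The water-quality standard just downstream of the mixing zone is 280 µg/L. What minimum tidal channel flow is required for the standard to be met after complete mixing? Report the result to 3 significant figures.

131000 L/s

Set C_mix = 280: (Q·11.00 + 18500·2190) / (Q + 18500) = 280
→ Q = 18500·(2190 − 280)/(280 − 11.00) = 131400 L/s.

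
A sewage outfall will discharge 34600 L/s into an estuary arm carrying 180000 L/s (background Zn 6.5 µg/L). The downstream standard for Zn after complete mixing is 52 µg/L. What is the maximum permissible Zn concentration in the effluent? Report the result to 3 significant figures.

289 µg/L

At the limit, (Qr·Cr + Qe·Cₑ)/(Qr + Qe) = 52:
Cₑ = (214600·52 − 180000·6.500) / 34600 = 288.7 µg/L.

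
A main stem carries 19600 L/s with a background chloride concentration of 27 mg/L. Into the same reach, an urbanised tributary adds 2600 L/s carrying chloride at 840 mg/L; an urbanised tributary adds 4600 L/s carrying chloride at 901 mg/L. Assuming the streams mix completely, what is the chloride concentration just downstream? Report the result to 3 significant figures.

256 mg/L

After mixing, C = (19600·27.00 + 2600·840.0 + 4600·901.0) / 26800 = 6858000/26800 = 255.9 mg/L.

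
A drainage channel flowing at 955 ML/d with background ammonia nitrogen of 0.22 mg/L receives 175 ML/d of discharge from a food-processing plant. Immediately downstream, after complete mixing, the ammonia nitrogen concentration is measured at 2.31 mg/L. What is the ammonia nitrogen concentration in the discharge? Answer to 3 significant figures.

13.7 mg/L

Mass balance: 955.0·0.2200 + 175.0·Cₑ = 1130·2.310
→ Cₑ = (1130·2.310 − 955.0·0.2200) / 175.0 = 13.72 mg/L.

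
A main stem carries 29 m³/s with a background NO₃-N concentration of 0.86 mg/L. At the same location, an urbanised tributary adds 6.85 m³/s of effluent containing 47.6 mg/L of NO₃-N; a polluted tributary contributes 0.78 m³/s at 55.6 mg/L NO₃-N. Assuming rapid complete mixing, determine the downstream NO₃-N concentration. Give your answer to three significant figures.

10.8 mg/L

Flow-weighted average: C = (29.00·0.8600 + 6.850·47.60 + 0.7800·55.60) / 36.63 = 394.4/36.63 = 10.77 mg/L.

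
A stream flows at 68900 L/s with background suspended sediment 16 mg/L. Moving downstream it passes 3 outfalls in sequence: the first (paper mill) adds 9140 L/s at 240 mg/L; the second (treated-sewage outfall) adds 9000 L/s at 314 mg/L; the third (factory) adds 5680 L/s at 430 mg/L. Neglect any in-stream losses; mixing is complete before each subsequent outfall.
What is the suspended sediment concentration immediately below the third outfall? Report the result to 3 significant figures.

Below outfall 1: Q → 78040 L/s, C = (68900·16.00 + 9140·240.0)/78040 = 42.23 mg/L.
Below outfall 2: Q → 87040 L/s, C = (78040·42.23 + 9000·314.0)/87040 = 70.34 mg/L.
Below outfall 3: Q → 92720 L/s, C = (87040·70.34 + 5680·430.0)/92720 = 92.37 mg/L.

92.4 mg/L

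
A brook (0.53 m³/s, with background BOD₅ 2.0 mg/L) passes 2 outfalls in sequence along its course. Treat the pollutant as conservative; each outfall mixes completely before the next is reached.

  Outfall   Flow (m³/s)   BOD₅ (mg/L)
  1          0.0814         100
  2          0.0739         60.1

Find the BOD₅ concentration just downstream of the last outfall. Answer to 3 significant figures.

19.9 mg/L

After outfall 1: Q = 0.5300 + 0.08140 = 0.6114 m³/s; C = (0.5300·2.000 + 0.08140·100.0)/0.6114 = 15.05 mg/L.
After outfall 2: Q = 0.6114 + 0.07390 = 0.6853 m³/s; C = (0.6114·15.05 + 0.07390·60.10)/0.6853 = 19.91 mg/L.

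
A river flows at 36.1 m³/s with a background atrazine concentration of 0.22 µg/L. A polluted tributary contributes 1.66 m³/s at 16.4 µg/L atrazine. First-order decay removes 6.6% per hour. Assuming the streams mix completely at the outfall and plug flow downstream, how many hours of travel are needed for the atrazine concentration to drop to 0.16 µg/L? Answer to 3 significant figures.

Mass balance: C = (36.10·0.2200 + 1.660·16.40) / 37.76 = 35.17/37.76 = 0.9313 µg/L.
6.6%/h lost → k = −ln(1 − 0.066) = 0.06828 h⁻¹.
0.9313·exp(−k·t) = 0.16 → t = ln(0.9313/0.16)/k = 92870 s = 25.80 h.

25.8 h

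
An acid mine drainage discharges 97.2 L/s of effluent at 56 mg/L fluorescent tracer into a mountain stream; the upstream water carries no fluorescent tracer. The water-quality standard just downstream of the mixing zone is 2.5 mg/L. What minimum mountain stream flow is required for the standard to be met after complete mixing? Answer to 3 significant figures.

Set C_mix = 2.5: (Q·0 + 97.20·56.00) / (Q + 97.20) = 2.5
→ Q = 97.20·(56.00 − 2.5)/(2.5 − 0) = 2080 L/s.

2080 L/s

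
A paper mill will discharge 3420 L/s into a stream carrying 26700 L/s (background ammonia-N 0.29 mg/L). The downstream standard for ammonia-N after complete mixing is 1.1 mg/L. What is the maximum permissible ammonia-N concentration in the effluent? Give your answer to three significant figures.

7.42 mg/L

At the limit, (Qr·Cr + Qe·Cₑ)/(Qr + Qe) = 1.1:
Cₑ = (30120·1.1 − 26700·0.2900) / 3420 = 7.424 mg/L.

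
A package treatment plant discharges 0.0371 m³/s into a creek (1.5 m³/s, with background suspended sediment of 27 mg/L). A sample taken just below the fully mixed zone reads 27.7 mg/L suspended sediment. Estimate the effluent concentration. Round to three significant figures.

Mass balance: 1.500·27.00 + 0.03710·Cₑ = 1.537·27.70
→ Cₑ = (1.537·27.70 − 1.500·27.00) / 0.03710 = 56.00 mg/L.

56.0 mg/L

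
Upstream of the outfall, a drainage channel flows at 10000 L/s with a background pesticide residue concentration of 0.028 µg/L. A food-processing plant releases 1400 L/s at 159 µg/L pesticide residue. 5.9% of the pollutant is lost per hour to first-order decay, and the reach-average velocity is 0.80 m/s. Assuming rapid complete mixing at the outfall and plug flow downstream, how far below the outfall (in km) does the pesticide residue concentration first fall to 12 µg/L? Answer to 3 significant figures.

23.1 km

Mass balance: C = (10000·0.02800 + 1400·159.0) / 11400 = 222900/11400 = 19.55 µg/L.
5.9%/h lost → k = −ln(1 − 0.059) = 0.06081 h⁻¹.
Set 19.55·exp(−k·t) = 12 → t = ln(19.55/12)/k = 28900 s = 8.027 h.
Distance = v·t = 0.80·28900 = 23120 m = 23.12 km.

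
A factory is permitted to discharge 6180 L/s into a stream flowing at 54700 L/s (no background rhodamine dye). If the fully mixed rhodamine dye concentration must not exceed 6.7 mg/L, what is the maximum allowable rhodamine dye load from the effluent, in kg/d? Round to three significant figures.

35200 kg/d

Mass balance at the limit: 54700·0 + 6180·Cₑ = 60880·6.7 → Cₑ = 66.00 mg/L.
6180 L/s = 6.180 m³/s. Load = 6.180 m³/s × 66.00 g/m³ × 86 400 s/d = 35240 kg/d.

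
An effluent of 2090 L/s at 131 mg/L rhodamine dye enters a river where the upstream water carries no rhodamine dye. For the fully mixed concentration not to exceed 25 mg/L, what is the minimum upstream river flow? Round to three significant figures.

8860 L/s

Set C_mix = 25: (Q·0 + 2090·131.0) / (Q + 2090) = 25
→ Q = 2090·(131.0 − 25)/(25 − 0) = 8862 L/s.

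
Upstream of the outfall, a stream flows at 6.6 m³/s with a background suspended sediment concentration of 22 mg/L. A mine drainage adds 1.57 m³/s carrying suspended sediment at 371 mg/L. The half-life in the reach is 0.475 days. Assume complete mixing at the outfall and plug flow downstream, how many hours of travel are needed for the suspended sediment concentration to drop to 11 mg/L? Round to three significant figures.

34.4 h

Flow-weighted average: C = (6.600·22.00 + 1.570·371.0) / 8.170 = 727.7/8.170 = 89.07 mg/L.
Half-life 0.475 d → k = ln 2 / 0.475 = 1.459 d⁻¹.
89.07·exp(−k·t) = 11 → t = ln(89.07/11)/k = 123800 s = 34.40 h.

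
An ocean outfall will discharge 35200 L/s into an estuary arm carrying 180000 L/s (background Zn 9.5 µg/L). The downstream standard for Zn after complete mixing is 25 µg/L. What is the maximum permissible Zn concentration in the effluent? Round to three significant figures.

104 µg/L

At the limit, (Qr·Cr + Qe·Cₑ)/(Qr + Qe) = 25:
Cₑ = (215200·25 − 180000·9.500) / 35200 = 104.3 µg/L.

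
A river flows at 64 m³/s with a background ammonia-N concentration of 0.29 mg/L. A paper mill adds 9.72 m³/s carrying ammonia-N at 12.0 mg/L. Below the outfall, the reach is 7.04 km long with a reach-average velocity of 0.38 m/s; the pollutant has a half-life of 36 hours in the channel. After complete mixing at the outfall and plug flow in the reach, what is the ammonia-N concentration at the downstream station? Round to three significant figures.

Flow-weighted average: C = (64.00·0.2900 + 9.720·12.00) / 73.72 = 135.2/73.72 = 1.834 mg/L.
Travel time t = 7.04·1000 / 0.38 = 18530 s = 5.146 h.
Half-life 36 h → k = ln 2 / 36 = 0.01925 h⁻¹ = 0.4621 d⁻¹.
First-order decay: C = 1.834·exp(−k·t) = 1.834·0.9057 = 1.661 mg/L.

1.66 mg/L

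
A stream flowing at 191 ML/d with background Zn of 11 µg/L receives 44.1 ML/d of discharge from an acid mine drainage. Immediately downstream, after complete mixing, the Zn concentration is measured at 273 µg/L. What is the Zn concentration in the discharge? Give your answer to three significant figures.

Mass balance: 191.0·11.00 + 44.10·Cₑ = 235.1·273.0
→ Cₑ = (235.1·273.0 − 191.0·11.00) / 44.10 = 1408 µg/L.

1410 µg/L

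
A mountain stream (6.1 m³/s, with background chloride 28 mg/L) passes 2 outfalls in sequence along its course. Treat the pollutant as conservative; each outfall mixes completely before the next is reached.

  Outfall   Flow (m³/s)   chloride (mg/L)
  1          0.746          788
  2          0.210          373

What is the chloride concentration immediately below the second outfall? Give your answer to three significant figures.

119 mg/L

Below outfall 1: Q → 6.846 m³/s, C = (6.100·28.00 + 0.7460·788.0)/6.846 = 110.8 mg/L.
Below outfall 2: Q → 7.056 m³/s, C = (6.846·110.8 + 0.2100·373.0)/7.056 = 118.6 mg/L.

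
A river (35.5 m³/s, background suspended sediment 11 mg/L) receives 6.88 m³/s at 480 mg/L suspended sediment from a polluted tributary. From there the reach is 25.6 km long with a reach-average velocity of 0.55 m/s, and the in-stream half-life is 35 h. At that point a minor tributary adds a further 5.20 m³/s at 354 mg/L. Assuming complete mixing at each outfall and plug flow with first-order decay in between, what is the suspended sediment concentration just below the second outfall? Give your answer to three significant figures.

Flow-weighted average: C = (35.50·11.00 + 6.880·480.0) / 42.38 = 3693/42.38 = 87.14 mg/L; combined flow 42.38 m³/s.
Travel time t = 25.6·1000 / 0.55 = 46550 s = 12.93 h.
Half-life 35 h → k = ln 2 / 35 = 0.01980 h⁻¹ = 0.4753 d⁻¹.
Applying C = C₀e^(−kt): 87.14 × 0.7741 = 67.45 mg/L.
Second outfall: C = (42.38·67.45 + 5.200·354.0)/47.58 = 98.77 mg/L.

98.8 mg/L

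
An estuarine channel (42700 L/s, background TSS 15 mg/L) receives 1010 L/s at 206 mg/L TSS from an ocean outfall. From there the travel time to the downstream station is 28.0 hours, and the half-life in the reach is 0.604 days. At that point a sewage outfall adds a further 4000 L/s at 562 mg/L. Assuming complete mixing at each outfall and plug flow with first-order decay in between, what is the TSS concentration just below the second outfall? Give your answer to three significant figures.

After mixing, C = (42700·15.00 + 1010·206.0) / 43710 = 848600/43710 = 19.41 mg/L; combined flow 43710 L/s.
Half-life 0.604 d → k = ln 2 / 0.604 = 1.148 d⁻¹.
Applying C = C₀e^(−kt): 19.41 × 0.2621 = 5.089 mg/L.
At the second outfall, C = (43710·5.089 + 4000·562.0) / (43710 + 4000) = 51.78 mg/L.

51.8 mg/L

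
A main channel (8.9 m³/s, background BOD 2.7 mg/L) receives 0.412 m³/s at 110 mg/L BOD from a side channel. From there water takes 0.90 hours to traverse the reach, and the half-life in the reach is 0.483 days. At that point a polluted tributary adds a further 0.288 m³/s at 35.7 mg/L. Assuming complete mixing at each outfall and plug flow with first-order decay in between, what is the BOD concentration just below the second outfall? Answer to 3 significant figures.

Mass balance: C = (8.900·2.700 + 0.4120·110.0) / 9.312 = 69.35/9.312 = 7.447 mg/L; combined flow 9.312 m³/s.
Half-life 0.483 d → k = ln 2 / 0.483 = 1.435 d⁻¹.
Applying C = C₀e^(−kt): 7.447 × 0.9476 = 7.057 mg/L.
Second outfall: C = (9.312·7.057 + 0.2880·35.70)/9.600 = 7.916 mg/L.

7.92 mg/L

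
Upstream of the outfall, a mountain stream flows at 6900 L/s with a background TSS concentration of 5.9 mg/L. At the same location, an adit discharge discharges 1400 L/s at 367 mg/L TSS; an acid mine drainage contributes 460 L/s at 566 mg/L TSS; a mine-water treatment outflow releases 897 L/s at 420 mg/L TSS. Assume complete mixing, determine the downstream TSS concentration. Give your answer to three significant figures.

123 mg/L

Conservation of mass: C = (6900·5.900 + 1400·367.0 + 460.0·566.0 + 897.0·420.0) / 9657 = 1192000/9657 = 123.4 mg/L.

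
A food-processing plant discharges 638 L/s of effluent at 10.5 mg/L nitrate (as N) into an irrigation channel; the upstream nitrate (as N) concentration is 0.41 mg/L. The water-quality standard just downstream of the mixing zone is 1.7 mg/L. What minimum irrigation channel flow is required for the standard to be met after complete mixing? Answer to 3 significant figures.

Set C_mix = 1.7: (Q·0.4100 + 638.0·10.50) / (Q + 638.0) = 1.7
→ Q = 638.0·(10.50 − 1.7)/(1.7 − 0.4100) = 4352 L/s.

4350 L/s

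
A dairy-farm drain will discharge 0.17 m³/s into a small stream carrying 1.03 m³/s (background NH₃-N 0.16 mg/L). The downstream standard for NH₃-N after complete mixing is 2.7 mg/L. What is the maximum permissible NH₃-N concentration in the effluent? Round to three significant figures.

At the limit, (Qr·Cr + Qe·Cₑ)/(Qr + Qe) = 2.7:
Cₑ = (1.200·2.7 − 1.030·0.1600) / 0.1700 = 18.09 mg/L.

18.1 mg/L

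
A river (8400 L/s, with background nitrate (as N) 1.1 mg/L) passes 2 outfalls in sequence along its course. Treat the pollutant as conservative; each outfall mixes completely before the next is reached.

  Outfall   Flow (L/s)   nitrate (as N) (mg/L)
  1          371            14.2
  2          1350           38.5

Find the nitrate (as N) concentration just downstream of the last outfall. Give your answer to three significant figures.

6.57 mg/L

After outfall 1: Q = 8400 + 371.0 = 8771 L/s; C = (8400·1.100 + 371.0·14.20)/8771 = 1.654 mg/L.
After outfall 2: Q = 8771 + 1350 = 10120 L/s; C = (8771·1.654 + 1350·38.50)/10120 = 6.569 mg/L.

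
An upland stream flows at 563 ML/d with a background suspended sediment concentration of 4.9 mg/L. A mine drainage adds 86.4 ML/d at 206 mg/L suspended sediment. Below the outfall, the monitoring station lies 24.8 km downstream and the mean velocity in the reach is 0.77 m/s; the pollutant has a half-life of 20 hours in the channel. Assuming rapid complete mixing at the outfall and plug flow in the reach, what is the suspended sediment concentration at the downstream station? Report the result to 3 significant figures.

Conservation of mass: C = (563.0·4.900 + 86.40·206.0) / 649.4 = 20560/649.4 = 31.66 mg/L.
Travel time t = 24.8·1000 / 0.77 = 32210 s = 8.947 h.
Half-life 20 h → k = ln 2 / 20 = 0.03466 h⁻¹ = 0.8318 d⁻¹.
Decay over the reach: 31.66·exp(−kt) = 31.66·0.7334 = 23.22 mg/L.

23.2 mg/L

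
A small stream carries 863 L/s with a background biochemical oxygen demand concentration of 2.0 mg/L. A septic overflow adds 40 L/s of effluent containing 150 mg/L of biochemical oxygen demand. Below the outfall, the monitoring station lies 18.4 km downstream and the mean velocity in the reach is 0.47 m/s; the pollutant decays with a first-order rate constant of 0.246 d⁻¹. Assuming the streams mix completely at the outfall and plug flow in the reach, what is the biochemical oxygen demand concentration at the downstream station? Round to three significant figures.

Conservation of mass: C = (863.0·2.000 + 40.00·150.0) / 903.0 = 7726/903.0 = 8.556 mg/L.
Travel time t = 18.4·1000 / 0.47 = 39150 s = 10.87 h.
Decay over the reach: 8.556·exp(−kt) = 8.556·0.8945 = 7.653 mg/L.

7.65 mg/L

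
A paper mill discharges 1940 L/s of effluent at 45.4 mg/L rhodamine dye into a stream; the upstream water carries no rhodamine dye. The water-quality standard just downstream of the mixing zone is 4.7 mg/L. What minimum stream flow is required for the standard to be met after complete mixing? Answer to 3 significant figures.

Set C_mix = 4.7: (Q·0 + 1940·45.40) / (Q + 1940) = 4.7
→ Q = 1940·(45.40 − 4.7)/(4.7 − 0) = 16800 L/s.

16800 L/s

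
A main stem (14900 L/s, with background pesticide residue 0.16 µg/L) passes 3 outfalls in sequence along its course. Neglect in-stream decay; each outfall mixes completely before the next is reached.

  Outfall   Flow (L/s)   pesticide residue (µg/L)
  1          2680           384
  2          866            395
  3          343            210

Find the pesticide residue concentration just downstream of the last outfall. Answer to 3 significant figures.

76.9 µg/L

Below outfall 1: Q → 17580 L/s, C = (14900·0.1600 + 2680·384.0)/17580 = 58.67 µg/L.
Below outfall 2: Q → 18450 L/s, C = (17580·58.67 + 866.0·395.0)/18450 = 74.46 µg/L.
Below outfall 3: Q → 18790 L/s, C = (18450·74.46 + 343.0·210.0)/18790 = 76.94 µg/L.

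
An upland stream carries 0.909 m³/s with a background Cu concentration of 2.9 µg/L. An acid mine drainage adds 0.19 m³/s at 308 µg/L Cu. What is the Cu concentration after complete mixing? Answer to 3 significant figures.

Mass balance: C = (0.9090·2.900 + 0.1900·308.0) / 1.099 = 61.16/1.099 = 55.65 µg/L.

55.6 µg/L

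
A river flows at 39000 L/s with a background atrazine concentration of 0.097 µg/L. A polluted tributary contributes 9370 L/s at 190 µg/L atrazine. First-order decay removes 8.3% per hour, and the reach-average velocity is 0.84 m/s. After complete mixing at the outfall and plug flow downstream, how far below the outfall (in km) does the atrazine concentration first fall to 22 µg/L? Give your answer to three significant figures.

18.0 km

After mixing, C = (39000·0.09700 + 9370·190.0) / 48370 = 1784000/48370 = 36.88 µg/L.
8.3%/h lost → k = −ln(1 − 0.083) = 0.08665 h⁻¹.
Set 36.88·exp(−k·t) = 22 → t = ln(36.88/22)/k = 21470 s = 5.964 h.
Distance = v·t = 0.84·21470 = 18030 m = 18.03 km.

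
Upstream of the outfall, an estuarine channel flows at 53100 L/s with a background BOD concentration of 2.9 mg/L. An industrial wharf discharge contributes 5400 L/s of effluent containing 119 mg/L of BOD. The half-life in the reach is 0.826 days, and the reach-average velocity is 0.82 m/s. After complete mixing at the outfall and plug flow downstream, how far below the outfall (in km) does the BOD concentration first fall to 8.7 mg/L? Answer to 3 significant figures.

37.8 km

Mixed concentration C = ΣQC/ΣQ = (53100·2.900 + 5400·119.0) / 58500 = 796600/58500 = 13.62 mg/L.
Half-life 0.826 d → k = ln 2 / 0.826 = 0.8392 d⁻¹.
Set 13.62·exp(−k·t) = 8.7 → t = ln(13.62/8.7)/k = 46130 s = 12.81 h.
Distance = v·t = 0.82·46130 = 37820 m = 37.82 km.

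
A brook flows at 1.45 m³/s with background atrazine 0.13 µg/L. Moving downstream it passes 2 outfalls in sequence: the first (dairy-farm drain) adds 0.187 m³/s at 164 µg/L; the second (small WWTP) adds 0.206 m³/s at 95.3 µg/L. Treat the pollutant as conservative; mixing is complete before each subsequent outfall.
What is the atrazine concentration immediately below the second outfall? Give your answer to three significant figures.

27.4 µg/L

Outfall 1: combined Q = 1.637 m³/s; C = (1.450·0.1300 + 0.1870·164.0)/1.637 = 18.85 µg/L.
Outfall 2: combined Q = 1.843 m³/s; C = (1.637·18.85 + 0.2060·95.30)/1.843 = 27.39 µg/L.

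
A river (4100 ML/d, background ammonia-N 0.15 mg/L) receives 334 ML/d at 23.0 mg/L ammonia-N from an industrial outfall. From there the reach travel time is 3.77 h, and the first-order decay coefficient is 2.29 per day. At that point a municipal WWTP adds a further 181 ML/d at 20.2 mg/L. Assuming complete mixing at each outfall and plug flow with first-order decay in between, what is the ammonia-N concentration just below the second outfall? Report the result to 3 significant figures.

Flow-weighted average: C = (4100·0.1500 + 334.0·23.00) / 4434 = 8297/4434 = 1.871 mg/L; combined flow 4434 ML/d.
After decay, C = 1.871 × e^(−kt) = 1.871 × 0.6979 = 1.306 mg/L.
Second outfall: C = (4434·1.306 + 181.0·20.20)/4615 = 2.047 mg/L.

2.05 mg/L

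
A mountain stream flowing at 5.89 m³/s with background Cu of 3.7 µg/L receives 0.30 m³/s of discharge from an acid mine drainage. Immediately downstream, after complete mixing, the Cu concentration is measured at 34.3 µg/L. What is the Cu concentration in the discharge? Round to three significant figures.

Mass balance: 5.890·3.700 + 0.3000·Cₑ = 6.190·34.30
→ Cₑ = (6.190·34.30 − 5.890·3.700) / 0.3000 = 635.1 µg/L.

635 µg/L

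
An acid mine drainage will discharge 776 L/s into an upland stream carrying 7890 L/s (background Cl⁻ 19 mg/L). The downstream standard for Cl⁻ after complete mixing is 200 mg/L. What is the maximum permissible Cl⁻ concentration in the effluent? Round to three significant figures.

At the limit, (Qr·Cr + Qe·Cₑ)/(Qr + Qe) = 200:
Cₑ = (8666·200 − 7890·19.00) / 776.0 = 2040 mg/L.

2040 mg/L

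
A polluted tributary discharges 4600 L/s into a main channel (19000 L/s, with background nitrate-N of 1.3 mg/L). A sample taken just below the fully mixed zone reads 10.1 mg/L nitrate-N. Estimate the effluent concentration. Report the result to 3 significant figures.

46.4 mg/L

Mass balance: 19000·1.300 + 4600·Cₑ = 23600·10.10
→ Cₑ = (23600·10.10 − 19000·1.300) / 4600 = 46.45 mg/L.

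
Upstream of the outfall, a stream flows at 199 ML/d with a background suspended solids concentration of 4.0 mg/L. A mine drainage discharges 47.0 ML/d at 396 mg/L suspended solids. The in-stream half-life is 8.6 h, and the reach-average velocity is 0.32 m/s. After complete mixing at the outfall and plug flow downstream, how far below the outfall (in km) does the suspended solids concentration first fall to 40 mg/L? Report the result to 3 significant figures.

9.71 km

Mass balance: C = (199.0·4.000 + 47.00·396.0) / 246.0 = 19410/246.0 = 78.89 mg/L.
Half-life 8.6 h → k = ln 2 / 8.6 = 0.08060 h⁻¹ = 1.934 d⁻¹.
Set 78.89·exp(−k·t) = 40 → t = ln(78.89/40)/k = 30340 s = 8.427 h.
Distance = v·t = 0.32·30340 = 9708 m = 9.708 km.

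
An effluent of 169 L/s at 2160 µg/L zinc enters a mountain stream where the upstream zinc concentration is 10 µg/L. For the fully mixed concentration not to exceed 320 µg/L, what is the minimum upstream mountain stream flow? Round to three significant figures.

1000 L/s

Set C_mix = 320: (Q·10.00 + 169.0·2160) / (Q + 169.0) = 320
→ Q = 169.0·(2160 − 320)/(320 − 10.00) = 1003 L/s.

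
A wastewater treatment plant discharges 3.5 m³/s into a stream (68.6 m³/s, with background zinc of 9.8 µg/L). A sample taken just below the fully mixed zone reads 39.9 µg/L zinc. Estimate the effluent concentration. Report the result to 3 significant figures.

630 µg/L

Mass balance: 68.60·9.800 + 3.500·Cₑ = 72.10·39.90
→ Cₑ = (72.10·39.90 − 68.60·9.800) / 3.500 = 629.9 µg/L.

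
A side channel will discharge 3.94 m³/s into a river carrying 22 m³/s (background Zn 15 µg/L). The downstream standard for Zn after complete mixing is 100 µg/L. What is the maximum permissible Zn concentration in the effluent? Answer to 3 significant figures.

575 µg/L

At the limit, (Qr·Cr + Qe·Cₑ)/(Qr + Qe) = 100:
Cₑ = (25.94·100 − 22.00·15.00) / 3.940 = 574.6 µg/L.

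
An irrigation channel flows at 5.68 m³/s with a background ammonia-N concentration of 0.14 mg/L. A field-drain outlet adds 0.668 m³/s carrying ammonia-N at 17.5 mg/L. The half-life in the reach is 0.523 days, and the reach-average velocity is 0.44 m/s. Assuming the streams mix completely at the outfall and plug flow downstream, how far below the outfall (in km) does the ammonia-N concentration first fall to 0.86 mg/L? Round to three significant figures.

23.7 km

After mixing, C = (5.680·0.1400 + 0.6680·17.50) / 6.348 = 12.49/6.348 = 1.967 mg/L.
Half-life 0.523 d → k = ln 2 / 0.523 = 1.325 d⁻¹.
Set 1.967·exp(−k·t) = 0.86 → t = ln(1.967/0.86)/k = 53930 s = 14.98 h.
Distance = v·t = 0.44·53930 = 23730 m = 23.73 km.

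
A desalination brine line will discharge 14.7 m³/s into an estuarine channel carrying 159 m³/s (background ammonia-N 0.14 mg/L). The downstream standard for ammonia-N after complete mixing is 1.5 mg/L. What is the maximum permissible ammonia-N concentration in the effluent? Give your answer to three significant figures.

At the limit, (Qr·Cr + Qe·Cₑ)/(Qr + Qe) = 1.5:
Cₑ = (173.7·1.5 − 159.0·0.1400) / 14.70 = 16.21 mg/L.

16.2 mg/L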